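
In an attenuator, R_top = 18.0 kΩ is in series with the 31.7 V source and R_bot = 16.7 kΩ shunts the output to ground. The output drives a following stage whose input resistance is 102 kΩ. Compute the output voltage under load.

The load sits in parallel with R_bot: R_bot‖R_L = (16.7 × 102) / (16.7 + 102) = 14.35 kΩ.
V_out = 31.7 × 14.35 / (18.0 + 14.35) = 31.7 × 14.35/32.35 = 14.1 V.

V_out ≈ 14.1 V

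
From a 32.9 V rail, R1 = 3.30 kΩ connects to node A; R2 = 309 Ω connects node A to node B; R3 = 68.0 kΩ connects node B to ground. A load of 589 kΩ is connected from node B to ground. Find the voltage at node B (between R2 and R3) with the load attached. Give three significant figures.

V ≈ 31.1 V

At node B, R3 is in parallel with the load: R3‖R_L = 60960 Ω.
Below node A the resistance is R2 + (R3‖R_L) = 61270 Ω, so V_A = 32.9 × 61270/64570 = 31.22 V.
Then V_B = V_A × (R3‖R_L)/(R2 + R3‖R_L) = 31.22 × 60960/61270 = 31.1 V.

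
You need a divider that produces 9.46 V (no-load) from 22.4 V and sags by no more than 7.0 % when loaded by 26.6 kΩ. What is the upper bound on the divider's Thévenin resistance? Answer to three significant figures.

Loading drop = R_th/(R_th + R_L) ≤ 0.0700, so R_th ≤ R_L · ε/(1−ε) = 26.6 kΩ × 0.0700/0.9300 = 2.00 kΩ.
(Any R1, R2 with R2/(R1+R2) = 0.422 and R1‖R2 ≤ 2.00 kΩ will meet the spec.)

R_th ≤ 2.00 kΩ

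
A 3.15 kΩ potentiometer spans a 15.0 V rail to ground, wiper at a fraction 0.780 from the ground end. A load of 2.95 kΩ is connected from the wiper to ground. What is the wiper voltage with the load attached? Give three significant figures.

V ≈ 9.89 V

The wiper splits the pot into (1−α)R = 693.0 Ω above and αR = 2457 Ω below.
Lower section ‖ load = 1341 Ω.
V_wiper = 15.0 × 1341/(693.0 + 1341) = 9.89 V.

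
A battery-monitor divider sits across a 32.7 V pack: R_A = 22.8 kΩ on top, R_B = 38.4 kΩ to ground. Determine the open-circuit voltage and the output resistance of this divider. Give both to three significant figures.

V_th = 20.5 V, R_th = 14.3 kΩ

V_th is the open-circuit tap voltage: 32.7 × 38.4/(22.8 + 38.4) = 20.5 V.
With the supply zeroed, R_A and R_B appear in parallel from the tap: R_th = R_A‖R_B = (22.8 × 38.4)/61.20 = 14.3 kΩ.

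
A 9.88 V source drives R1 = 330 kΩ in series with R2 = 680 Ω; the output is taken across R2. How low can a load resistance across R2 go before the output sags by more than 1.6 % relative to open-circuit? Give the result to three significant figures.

R_L(min) ≈ 41.7 kΩ

Output resistance R_th = R1‖R2 = (330000 × 680)/330700 = 678.6 Ω.
The fractional drop is R_th/(R_th + R_L); requiring this ≤ 0.0160 gives R_L ≥ R_th(1/0.0160 − 1) = 678.6 × 61.50 = 41.7 kΩ.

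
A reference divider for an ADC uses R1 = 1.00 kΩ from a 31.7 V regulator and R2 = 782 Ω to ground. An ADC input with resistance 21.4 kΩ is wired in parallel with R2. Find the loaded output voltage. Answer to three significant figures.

V_out ≈ 13.6 V

The load sits in parallel with R2: R2‖R_L = (782 × 21400) / (782 + 21400) = 754.4 Ω.
V_out = 31.7 × 754.4 / (1000 + 754.4) = 31.7 × 754.4/1754 = 13.6 V.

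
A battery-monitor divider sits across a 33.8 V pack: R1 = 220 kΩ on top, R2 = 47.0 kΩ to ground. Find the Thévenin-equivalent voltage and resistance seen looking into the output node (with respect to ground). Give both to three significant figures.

V_th is the open-circuit tap voltage: 33.8 × 47.0/(220 + 47.0) = 5.95 V.
With the supply zeroed, R1 and R2 appear in parallel from the tap: R_th = R1‖R2 = (220 × 47.0)/267.0 = 38.7 kΩ.

V_th = 5.95 V, R_th = 38.7 kΩ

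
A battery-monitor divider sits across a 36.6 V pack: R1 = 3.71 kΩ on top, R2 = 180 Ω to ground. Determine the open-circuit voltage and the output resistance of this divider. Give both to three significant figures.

V_th is the open-circuit tap voltage: 36.6 × 180/(3710 + 180) = 1.69 V.
With the supply zeroed, R1 and R2 appear in parallel from the tap: R_th = R1‖R2 = (3710 × 180)/3890 = 172 Ω.

V_th = 1.69 V, R_th = 172 Ω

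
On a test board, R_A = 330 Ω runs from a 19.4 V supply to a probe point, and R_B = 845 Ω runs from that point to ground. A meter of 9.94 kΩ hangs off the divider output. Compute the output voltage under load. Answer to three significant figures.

The load sits in parallel with R_B: R_B‖R_L = (845 × 9940) / (845 + 9940) = 778.8 Ω.
V_out = 19.4 × 778.8 / (330 + 778.8) = 19.4 × 778.8/1109 = 13.6 V.
(Unloaded it would have been 14.0 V.)

V_out ≈ 13.6 V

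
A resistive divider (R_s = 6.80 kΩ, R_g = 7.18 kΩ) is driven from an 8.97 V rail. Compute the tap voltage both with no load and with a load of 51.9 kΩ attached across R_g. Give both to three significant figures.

Unloaded: 4.61 V; loaded: 4.32 V

Open-circuit: V = 8.97 × 7.18/(6.80 + 7.18) = 4.61 V.
With the load, R_g becomes R_g‖R_L = 6.307 kΩ, so V = 8.97 × 6.307/13.11 = 4.32 V.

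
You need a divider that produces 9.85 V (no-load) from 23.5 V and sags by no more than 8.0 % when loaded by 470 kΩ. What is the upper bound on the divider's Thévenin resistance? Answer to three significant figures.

Loading drop = R_th/(R_th + R_L) ≤ 0.0800, so R_th ≤ R_L · ε/(1−ε) = 470 kΩ × 0.0800/0.9200 = 40.9 kΩ.

R_th ≤ 40.9 kΩ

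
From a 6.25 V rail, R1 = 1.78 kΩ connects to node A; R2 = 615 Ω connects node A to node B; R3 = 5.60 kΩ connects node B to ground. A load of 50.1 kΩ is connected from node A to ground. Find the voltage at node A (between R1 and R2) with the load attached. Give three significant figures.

V ≈ 4.73 V

Below node A the series string R2+R3 = 6215 Ω sits in parallel with the 50100 Ω load: 5529 Ω.
V_A = 6.25 × 5529/(1780 + 5529) = 4.73 V.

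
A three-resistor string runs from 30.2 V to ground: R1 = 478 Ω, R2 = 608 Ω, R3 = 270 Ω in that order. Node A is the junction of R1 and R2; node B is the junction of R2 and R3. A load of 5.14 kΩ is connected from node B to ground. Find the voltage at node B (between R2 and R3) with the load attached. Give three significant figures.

V ≈ 5.77 V

At node B, R3 is in parallel with the load: R3‖R_L = 256.5 Ω.
Below node A the resistance is R2 + (R3‖R_L) = 864.5 Ω, so V_A = 30.2 × 864.5/1343 = 19.45 V.
Then V_B = V_A × (R3‖R_L)/(R2 + R3‖R_L) = 19.45 × 256.5/864.5 = 5.77 V.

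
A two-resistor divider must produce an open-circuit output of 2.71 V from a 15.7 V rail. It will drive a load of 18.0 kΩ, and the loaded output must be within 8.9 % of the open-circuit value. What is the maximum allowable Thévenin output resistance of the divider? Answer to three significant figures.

Loading drop = R_th/(R_th + R_L) ≤ 0.0890, so R_th ≤ R_L · ε/(1−ε) = 18.0 kΩ × 0.0890/0.9110 = 1.76 kΩ.

R_th ≤ 1.76 kΩ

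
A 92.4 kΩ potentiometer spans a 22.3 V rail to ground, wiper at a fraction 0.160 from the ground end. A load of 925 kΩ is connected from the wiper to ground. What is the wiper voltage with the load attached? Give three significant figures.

The wiper splits the pot into (1−α)R = 77.62 kΩ above and αR = 14.78 kΩ below.
Lower section ‖ load = 14.55 kΩ.
V_wiper = 22.3 × 14.55/(77.62 + 14.55) = 3.52 V.

V ≈ 3.52 V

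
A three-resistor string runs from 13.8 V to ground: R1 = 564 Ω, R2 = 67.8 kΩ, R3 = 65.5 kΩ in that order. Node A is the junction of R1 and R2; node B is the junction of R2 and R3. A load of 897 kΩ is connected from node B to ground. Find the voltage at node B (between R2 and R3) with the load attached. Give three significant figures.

At node B, R3 is in parallel with the load: R3‖R_L = 61040 Ω.
Below node A the resistance is R2 + (R3‖R_L) = 128800 Ω, so V_A = 13.8 × 128800/129400 = 13.74 V.
Then V_B = V_A × (R3‖R_L)/(R2 + R3‖R_L) = 13.74 × 61040/128800 = 6.51 V.

V ≈ 6.51 V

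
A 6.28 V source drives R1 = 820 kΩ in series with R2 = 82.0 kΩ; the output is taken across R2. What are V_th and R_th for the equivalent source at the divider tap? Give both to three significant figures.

V_th = 0.571 V, R_th = 74.5 kΩ

V_th is the open-circuit tap voltage: 6.28 × 82.0/(820 + 82.0) = 0.571 V.
With the supply zeroed, R1 and R2 appear in parallel from the tap: R_th = R1‖R2 = (820 × 82.0)/902.0 = 74.5 kΩ.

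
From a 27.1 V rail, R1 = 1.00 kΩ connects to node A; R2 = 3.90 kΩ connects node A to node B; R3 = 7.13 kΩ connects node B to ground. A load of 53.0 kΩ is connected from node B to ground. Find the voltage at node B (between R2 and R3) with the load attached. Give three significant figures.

At node B, R3 is in parallel with the load: R3‖R_L = 6.285 kΩ.
Below node A the resistance is R2 + (R3‖R_L) = 10.18 kΩ, so V_A = 27.1 × 10.18/11.18 = 24.68 V.
Then V_B = V_A × (R3‖R_L)/(R2 + R3‖R_L) = 24.68 × 6.285/10.18 = 15.2 V.

V ≈ 15.2 V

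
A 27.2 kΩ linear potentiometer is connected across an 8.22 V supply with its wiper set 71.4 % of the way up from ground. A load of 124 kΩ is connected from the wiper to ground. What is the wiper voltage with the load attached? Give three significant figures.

The wiper splits the pot into (1−α)R = 7.779 kΩ above and αR = 19.42 kΩ below.
Lower section ‖ load = 16.79 kΩ.
V_wiper = 8.22 × 16.79/(7.779 + 16.79) = 5.62 V.

V ≈ 5.62 V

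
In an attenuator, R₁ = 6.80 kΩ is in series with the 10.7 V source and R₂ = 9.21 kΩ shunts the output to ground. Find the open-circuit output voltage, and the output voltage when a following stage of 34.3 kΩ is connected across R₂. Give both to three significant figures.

Open-circuit: V = 10.7 × 9.21/(6.80 + 9.21) = 6.16 V.
With the load, R₂ becomes R₂‖R_L = 7.260 kΩ, so V = 10.7 × 7.260/14.06 = 5.53 V.

Unloaded: 6.16 V; loaded: 5.53 V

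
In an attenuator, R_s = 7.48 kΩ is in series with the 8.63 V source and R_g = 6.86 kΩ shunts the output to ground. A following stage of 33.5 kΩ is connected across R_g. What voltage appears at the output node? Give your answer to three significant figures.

The load sits in parallel with R_g: R_g‖R_L = (6.86 × 33.5) / (6.86 + 33.5) = 5.694 kΩ.
V_out = 8.63 × 5.694 / (7.48 + 5.694) = 8.63 × 5.694/13.17 = 3.73 V.

V_out ≈ 3.73 V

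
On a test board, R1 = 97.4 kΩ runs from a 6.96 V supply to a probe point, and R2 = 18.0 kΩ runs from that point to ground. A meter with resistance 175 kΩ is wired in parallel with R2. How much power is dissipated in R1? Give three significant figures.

P ≈ 0.365 mW

Total resistance from the source is R1 + (R2‖R_L) = 113.7 kΩ, so I = 6.96/113.7 kΩ = 0.06120 mA.
P = I²·R1 = (0.06120 mA)² × 97.4 kΩ = 0.365 mW.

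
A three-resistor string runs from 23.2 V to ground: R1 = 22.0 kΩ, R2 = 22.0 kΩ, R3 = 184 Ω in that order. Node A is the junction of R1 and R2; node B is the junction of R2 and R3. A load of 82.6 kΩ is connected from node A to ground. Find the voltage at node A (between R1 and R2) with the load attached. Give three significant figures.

V ≈ 10.3 V

Below node A the series string R2+R3 = 22180 Ω sits in parallel with the 82600 Ω load: 17490 Ω.
V_A = 23.2 × 17490/(22000 + 17490) = 10.3 V.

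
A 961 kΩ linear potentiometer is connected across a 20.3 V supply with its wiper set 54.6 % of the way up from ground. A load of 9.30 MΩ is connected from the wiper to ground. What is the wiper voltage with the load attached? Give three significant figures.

V ≈ 10.8 V

The wiper splits the pot into (1−α)R = 436.3 kΩ above and αR = 524.7 kΩ below.
Lower section ‖ load = 496.7 kΩ.
V_wiper = 20.3 × 496.7/(436.3 + 496.7) = 10.8 V.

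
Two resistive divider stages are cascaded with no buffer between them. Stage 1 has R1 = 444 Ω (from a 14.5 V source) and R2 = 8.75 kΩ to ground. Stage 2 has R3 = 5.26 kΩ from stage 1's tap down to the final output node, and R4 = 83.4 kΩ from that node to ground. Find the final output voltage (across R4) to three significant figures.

V_out ≈ 12.9 V

Stage 2 presents R3+R4 = 88660 Ω as a load on stage 1's tap.
Stage 1's lower leg becomes R2‖(R3+R4) = 7964 Ω, so V_mid = 14.5 × 7964/8408 = 13.73 V.
Stage 2 is itself unloaded: V_out = V_mid × R4/(R3+R4) = 13.73 × 83400/88660 = 12.9 V.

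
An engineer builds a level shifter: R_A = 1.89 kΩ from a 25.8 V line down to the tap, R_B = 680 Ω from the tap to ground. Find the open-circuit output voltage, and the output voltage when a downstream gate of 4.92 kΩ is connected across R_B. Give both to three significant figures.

Open-circuit: V = 25.8 × 680/(1890 + 680) = 6.83 V.
With the load, R_B becomes R_B‖R_L = 597.4 Ω, so V = 25.8 × 597.4/2487 = 6.20 V.

Unloaded: 6.83 V; loaded: 6.20 V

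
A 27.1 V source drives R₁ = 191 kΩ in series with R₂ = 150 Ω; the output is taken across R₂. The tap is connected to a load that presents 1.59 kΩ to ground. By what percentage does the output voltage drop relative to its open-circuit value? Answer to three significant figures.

8.61 %

Unloaded V = 27.1 × 150/191200 = 0.021266 V.
Loaded: R₂‖R_L = 137.1 Ω, giving V = 27.1 × 137.1/191100 = 0.019434 V.
Drop = (0.021266 − 0.019434) / 0.021266 = 8.61 %.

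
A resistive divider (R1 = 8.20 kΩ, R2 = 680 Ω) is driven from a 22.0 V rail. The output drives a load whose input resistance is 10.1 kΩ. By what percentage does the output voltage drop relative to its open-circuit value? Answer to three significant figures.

The divider's output (Thévenin) resistance is R1‖R2 = 627.9 Ω.
Fractional drop under load = R_th/(R_th + R_L) = 627.9 / (627.9 + 10100) = 0.05853.
So the output falls by 5.85 %.

5.85 %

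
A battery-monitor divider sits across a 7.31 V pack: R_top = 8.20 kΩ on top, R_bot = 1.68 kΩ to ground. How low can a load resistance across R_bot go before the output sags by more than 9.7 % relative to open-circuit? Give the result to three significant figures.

R_L(min) ≈ 13.0 kΩ

Output resistance R_th = R_top‖R_bot = (8.20 × 1.68)/9.880 = 1.394 kΩ.
The fractional drop is R_th/(R_th + R_L); requiring this ≤ 0.0970 gives R_L ≥ R_th(1/0.0970 − 1) = 1.394 × 9.309 = 13.0 kΩ.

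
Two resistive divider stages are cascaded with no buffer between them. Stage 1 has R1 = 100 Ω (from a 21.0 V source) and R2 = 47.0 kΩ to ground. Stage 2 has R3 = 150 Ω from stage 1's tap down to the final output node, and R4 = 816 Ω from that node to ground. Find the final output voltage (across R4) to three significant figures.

Stage 2 presents R3+R4 = 966.0 Ω as a load on stage 1's tap.
Stage 1's lower leg becomes R2‖(R3+R4) = 946.5 Ω, so V_mid = 21.0 × 946.5/1047 = 18.99 V.
Stage 2 is itself unloaded: V_out = V_mid × R4/(R3+R4) = 18.99 × 816/966.0 = 16.0 V.

V_out ≈ 16.0 V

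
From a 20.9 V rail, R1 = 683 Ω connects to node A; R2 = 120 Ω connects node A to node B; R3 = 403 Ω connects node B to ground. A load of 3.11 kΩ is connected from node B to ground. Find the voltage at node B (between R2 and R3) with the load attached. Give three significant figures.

At node B, R3 is in parallel with the load: R3‖R_L = 356.8 Ω.
Below node A the resistance is R2 + (R3‖R_L) = 476.8 Ω, so V_A = 20.9 × 476.8/1160 = 8.592 V.
Then V_B = V_A × (R3‖R_L)/(R2 + R3‖R_L) = 8.592 × 356.8/476.8 = 6.43 V.

V ≈ 6.43 V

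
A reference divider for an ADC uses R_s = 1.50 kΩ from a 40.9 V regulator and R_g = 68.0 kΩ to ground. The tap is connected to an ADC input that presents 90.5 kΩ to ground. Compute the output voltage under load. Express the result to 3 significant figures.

The load sits in parallel with R_g: R_g‖R_L = (68.0 × 90.5) / (68.0 + 90.5) = 38.83 kΩ.
V_out = 40.9 × 38.83 / (1.50 + 38.83) = 40.9 × 38.83/40.33 = 39.4 V.

V_out ≈ 39.4 V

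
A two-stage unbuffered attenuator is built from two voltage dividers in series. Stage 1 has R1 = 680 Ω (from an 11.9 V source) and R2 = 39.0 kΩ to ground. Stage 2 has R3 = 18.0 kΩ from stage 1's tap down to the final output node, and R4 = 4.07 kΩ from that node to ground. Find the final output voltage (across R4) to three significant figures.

Stage 2 presents R3+R4 = 22070 Ω as a load on stage 1's tap.
Stage 1's lower leg becomes R2‖(R3+R4) = 14090 Ω, so V_mid = 11.9 × 14090/14770 = 11.35 V.
Stage 2 is itself unloaded: V_out = V_mid × R4/(R3+R4) = 11.35 × 4070/22070 = 2.09 V.

V_out ≈ 2.09 V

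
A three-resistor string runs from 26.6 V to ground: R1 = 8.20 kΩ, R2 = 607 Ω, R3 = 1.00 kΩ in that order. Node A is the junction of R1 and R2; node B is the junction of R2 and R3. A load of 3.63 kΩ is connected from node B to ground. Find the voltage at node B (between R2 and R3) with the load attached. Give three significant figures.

V ≈ 2.17 V

At node B, R3 is in parallel with the load: R3‖R_L = 784.0 Ω.
Below node A the resistance is R2 + (R3‖R_L) = 1391 Ω, so V_A = 26.6 × 1391/9591 = 3.858 V.
Then V_B = V_A × (R3‖R_L)/(R2 + R3‖R_L) = 3.858 × 784.0/1391 = 2.17 V.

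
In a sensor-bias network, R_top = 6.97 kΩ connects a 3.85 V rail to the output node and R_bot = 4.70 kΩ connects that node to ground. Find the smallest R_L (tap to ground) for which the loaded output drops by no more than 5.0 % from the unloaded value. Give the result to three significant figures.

R_L(min) ≈ 53.3 kΩ

Output resistance R_th = R_top‖R_bot = (6.97 × 4.70)/11.67 = 2.807 kΩ.
The fractional drop is R_th/(R_th + R_L); requiring this ≤ 0.0500 gives R_L ≥ R_th(1/0.0500 − 1) = 2.807 × 19.00 = 53.3 kΩ.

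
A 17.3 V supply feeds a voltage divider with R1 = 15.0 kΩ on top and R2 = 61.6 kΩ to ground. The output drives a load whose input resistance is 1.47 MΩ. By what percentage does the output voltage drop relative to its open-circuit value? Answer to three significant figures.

The divider's output (Thévenin) resistance is R1‖R2 = 12.06 kΩ.
Fractional drop under load = R_th/(R_th + R_L) = 12.06 / (12.06 + 1470) = 0.008139.
So the output falls by 0.814 %.

0.814 %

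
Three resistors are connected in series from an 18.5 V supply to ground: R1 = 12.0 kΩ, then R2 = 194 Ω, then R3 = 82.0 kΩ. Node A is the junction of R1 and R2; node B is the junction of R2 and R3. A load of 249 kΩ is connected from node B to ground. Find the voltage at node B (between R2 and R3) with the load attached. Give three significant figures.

At node B, R3 is in parallel with the load: R3‖R_L = 61690 Ω.
Below node A the resistance is R2 + (R3‖R_L) = 61880 Ω, so V_A = 18.5 × 61880/73880 = 15.50 V.
Then V_B = V_A × (R3‖R_L)/(R2 + R3‖R_L) = 15.50 × 61690/61880 = 15.4 V.

V ≈ 15.4 V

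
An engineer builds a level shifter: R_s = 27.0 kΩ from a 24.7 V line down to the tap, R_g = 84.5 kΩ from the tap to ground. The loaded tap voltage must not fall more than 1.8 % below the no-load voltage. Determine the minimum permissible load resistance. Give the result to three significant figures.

Output resistance R_th = R_s‖R_g = (27.0 × 84.5)/111.5 = 20.46 kΩ.
The fractional drop is R_th/(R_th + R_L); requiring this ≤ 0.0180 gives R_L ≥ R_th(1/0.0180 − 1) = 20.46 × 54.56 = 1.12 MΩ.

R_L(min) ≈ 1.12 MΩ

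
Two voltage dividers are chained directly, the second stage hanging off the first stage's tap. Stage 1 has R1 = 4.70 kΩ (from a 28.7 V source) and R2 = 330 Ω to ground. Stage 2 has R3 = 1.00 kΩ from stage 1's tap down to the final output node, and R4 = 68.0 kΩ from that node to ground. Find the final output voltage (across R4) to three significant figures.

V_out ≈ 1.85 V

Stage 2 presents R3+R4 = 69000 Ω as a load on stage 1's tap.
Stage 1's lower leg becomes R2‖(R3+R4) = 328.4 Ω, so V_mid = 28.7 × 328.4/5028 = 1.875 V.
Stage 2 is itself unloaded: V_out = V_mid × R4/(R3+R4) = 1.875 × 68000/69000 = 1.85 V.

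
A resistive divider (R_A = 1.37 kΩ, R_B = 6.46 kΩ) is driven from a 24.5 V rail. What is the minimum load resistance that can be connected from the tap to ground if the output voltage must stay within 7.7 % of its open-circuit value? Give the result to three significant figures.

Output resistance R_th = R_A‖R_B = (1.37 × 6.46)/7.830 = 1.130 kΩ.
The fractional drop is R_th/(R_th + R_L); requiring this ≤ 0.0770 gives R_L ≥ R_th(1/0.0770 − 1) = 1.130 × 11.99 = 13.5 kΩ.

R_L(min) ≈ 13.5 kΩ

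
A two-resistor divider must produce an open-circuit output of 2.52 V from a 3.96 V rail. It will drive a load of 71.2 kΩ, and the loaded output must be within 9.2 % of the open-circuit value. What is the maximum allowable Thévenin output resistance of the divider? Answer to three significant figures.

Loading drop = R_th/(R_th + R_L) ≤ 0.0920, so R_th ≤ R_L · ε/(1−ε) = 71.2 kΩ × 0.0920/0.9080 = 7.21 kΩ.

R_th ≤ 7.21 kΩ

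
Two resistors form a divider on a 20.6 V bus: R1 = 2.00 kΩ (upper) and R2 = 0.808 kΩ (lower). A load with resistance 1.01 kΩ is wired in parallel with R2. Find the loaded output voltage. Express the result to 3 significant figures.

V_out ≈ 3.78 V

The load sits in parallel with R2: R2‖R_L = (808 × 1010) / (808 + 1010) = 448.9 Ω.
V_out = 20.6 × 448.9 / (2000 + 448.9) = 20.6 × 448.9/2449 = 3.78 V.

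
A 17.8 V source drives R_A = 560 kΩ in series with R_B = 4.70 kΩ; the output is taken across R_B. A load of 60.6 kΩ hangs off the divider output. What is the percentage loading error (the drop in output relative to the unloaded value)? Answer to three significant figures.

The divider's output (Thévenin) resistance is R_A‖R_B = 4.661 kΩ.
Fractional drop under load = R_th/(R_th + R_L) = 4.661 / (4.661 + 60.6) = 0.07142.
So the output falls by 7.14 %.

7.14 %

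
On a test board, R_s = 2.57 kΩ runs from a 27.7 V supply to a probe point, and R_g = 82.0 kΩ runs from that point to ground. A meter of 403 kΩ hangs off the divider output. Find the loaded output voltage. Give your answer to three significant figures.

The load sits in parallel with R_g: R_g‖R_L = (82.0 × 403) / (82.0 + 403) = 68.14 kΩ.
V_out = 27.7 × 68.14 / (2.57 + 68.14) = 27.7 × 68.14/70.71 = 26.7 V.
(Unloaded it would have been 26.9 V.)

V_out ≈ 26.7 V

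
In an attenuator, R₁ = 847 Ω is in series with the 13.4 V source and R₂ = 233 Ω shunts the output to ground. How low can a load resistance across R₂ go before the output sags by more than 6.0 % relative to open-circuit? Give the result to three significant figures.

R_L(min) ≈ 2.86 kΩ

Output resistance R_th = R₁‖R₂ = (847 × 233)/1080 = 182.7 Ω.
The fractional drop is R_th/(R_th + R_L); requiring this ≤ 0.0600 gives R_L ≥ R_th(1/0.0600 − 1) = 182.7 × 15.67 = 2.86 kΩ.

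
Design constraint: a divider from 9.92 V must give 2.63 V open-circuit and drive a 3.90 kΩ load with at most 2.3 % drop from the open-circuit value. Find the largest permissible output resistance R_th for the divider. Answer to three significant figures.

R_th ≤ 91.8 Ω

Loading drop = R_th/(R_th + R_L) ≤ 0.0230, so R_th ≤ R_L · ε/(1−ε) = 3.90 kΩ × 0.0230/0.9770 = 91.8 Ω.
(Any R1, R2 with R2/(R1+R2) = 0.265 and R1‖R2 ≤ 91.8 Ω will meet the spec.)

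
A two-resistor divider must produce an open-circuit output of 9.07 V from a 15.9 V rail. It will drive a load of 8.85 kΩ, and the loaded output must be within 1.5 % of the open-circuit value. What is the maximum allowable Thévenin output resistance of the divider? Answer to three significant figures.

R_th ≤ 135 Ω

Loading drop = R_th/(R_th + R_L) ≤ 0.0150, so R_th ≤ R_L · ε/(1−ε) = 8.85 kΩ × 0.0150/0.9850 = 135 Ω.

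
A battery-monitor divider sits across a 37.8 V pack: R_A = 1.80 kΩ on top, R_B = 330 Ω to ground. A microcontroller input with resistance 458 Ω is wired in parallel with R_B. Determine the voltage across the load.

V_out ≈ 3.64 V

The load sits in parallel with R_B: R_B‖R_L = (330 × 458) / (330 + 458) = 191.8 Ω.
V_out = 37.8 × 191.8 / (1800 + 191.8) = 37.8 × 191.8/1992 = 3.64 V.
(Unloaded it would have been 5.86 V.)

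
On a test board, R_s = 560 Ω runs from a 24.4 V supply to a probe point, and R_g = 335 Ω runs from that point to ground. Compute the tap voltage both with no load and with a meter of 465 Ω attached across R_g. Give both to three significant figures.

Unloaded: 9.13 V; loaded: 6.30 V

Open-circuit: V = 24.4 × 335/(560 + 335) = 9.13 V.
With the load, R_g becomes R_g‖R_L = 194.7 Ω, so V = 24.4 × 194.7/754.7 = 6.30 V.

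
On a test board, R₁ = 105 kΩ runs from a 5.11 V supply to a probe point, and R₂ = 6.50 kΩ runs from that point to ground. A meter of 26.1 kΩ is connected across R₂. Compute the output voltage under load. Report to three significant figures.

V_out ≈ 0.241 V

The load sits in parallel with R₂: R₂‖R_L = (6.50 × 26.1) / (6.50 + 26.1) = 5.204 kΩ.
V_out = 5.11 × 5.204 / (105 + 5.204) = 5.11 × 5.204/110.2 = 0.241 V.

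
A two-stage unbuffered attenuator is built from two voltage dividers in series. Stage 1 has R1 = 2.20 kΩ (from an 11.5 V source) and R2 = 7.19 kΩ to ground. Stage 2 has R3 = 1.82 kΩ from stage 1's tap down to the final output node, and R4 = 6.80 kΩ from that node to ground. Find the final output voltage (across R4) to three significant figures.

V_out ≈ 5.81 V

Stage 2 presents R3+R4 = 8.620 kΩ as a load on stage 1's tap.
Stage 1's lower leg becomes R2‖(R3+R4) = 3.920 kΩ, so V_mid = 11.5 × 3.920/6.120 = 7.366 V.
Stage 2 is itself unloaded: V_out = V_mid × R4/(R3+R4) = 7.366 × 6.80/8.620 = 5.81 V.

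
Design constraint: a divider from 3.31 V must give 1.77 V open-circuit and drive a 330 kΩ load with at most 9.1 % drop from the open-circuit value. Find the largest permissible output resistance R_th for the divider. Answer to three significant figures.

R_th ≤ 33.0 kΩ

Loading drop = R_th/(R_th + R_L) ≤ 0.0910, so R_th ≤ R_L · ε/(1−ε) = 330 kΩ × 0.0910/0.9090 = 33.0 kΩ.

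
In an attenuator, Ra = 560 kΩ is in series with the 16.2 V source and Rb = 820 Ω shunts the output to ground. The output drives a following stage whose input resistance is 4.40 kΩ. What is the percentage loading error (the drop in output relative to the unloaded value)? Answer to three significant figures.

The divider's output (Thévenin) resistance is Ra‖Rb = 818.8 Ω.
Fractional drop under load = R_th/(R_th + R_L) = 818.8 / (818.8 + 4400) = 0.1569.
So the output falls by 15.7 %.

15.7 %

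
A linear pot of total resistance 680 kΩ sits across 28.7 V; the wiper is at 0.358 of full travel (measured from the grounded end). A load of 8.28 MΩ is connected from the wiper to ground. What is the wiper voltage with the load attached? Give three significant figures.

V ≈ 10.1 V

The wiper splits the pot into (1−α)R = 436.6 kΩ above and αR = 243.4 kΩ below.
Lower section ‖ load = 236.5 kΩ.
V_wiper = 28.7 × 236.5/(436.6 + 236.5) = 10.1 V.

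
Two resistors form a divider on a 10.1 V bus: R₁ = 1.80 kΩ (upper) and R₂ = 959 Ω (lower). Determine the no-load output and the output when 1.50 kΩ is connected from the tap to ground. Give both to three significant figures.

Unloaded: 3.51 V; loaded: 2.48 V

Open-circuit: V = 10.1 × 959/(1800 + 959) = 3.51 V.
With the load, R₂ becomes R₂‖R_L = 585.0 Ω, so V = 10.1 × 585.0/2385 = 2.48 V.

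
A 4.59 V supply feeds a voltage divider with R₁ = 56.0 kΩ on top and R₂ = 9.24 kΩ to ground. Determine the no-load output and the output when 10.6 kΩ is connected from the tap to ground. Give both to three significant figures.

Open-circuit: V = 4.59 × 9.24/(56.0 + 9.24) = 0.650 V.
With the load, R₂ becomes R₂‖R_L = 4.937 kΩ, so V = 4.59 × 4.937/60.94 = 0.372 V.

Unloaded: 0.650 V; loaded: 0.372 V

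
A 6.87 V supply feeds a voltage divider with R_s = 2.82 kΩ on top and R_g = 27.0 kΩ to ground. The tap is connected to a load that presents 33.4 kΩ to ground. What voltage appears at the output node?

V_out ≈ 5.78 V

The load sits in parallel with R_g: R_g‖R_L = (27.0 × 33.4) / (27.0 + 33.4) = 14.93 kΩ.
V_out = 6.87 × 14.93 / (2.82 + 14.93) = 6.87 × 14.93/17.75 = 5.78 V.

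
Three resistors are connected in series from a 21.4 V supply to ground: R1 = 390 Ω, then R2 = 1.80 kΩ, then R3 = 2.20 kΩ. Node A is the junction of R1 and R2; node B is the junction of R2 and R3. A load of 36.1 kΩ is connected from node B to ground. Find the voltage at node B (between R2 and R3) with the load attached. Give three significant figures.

At node B, R3 is in parallel with the load: R3‖R_L = 2074 Ω.
Below node A the resistance is R2 + (R3‖R_L) = 3874 Ω, so V_A = 21.4 × 3874/4264 = 19.44 V.
Then V_B = V_A × (R3‖R_L)/(R2 + R3‖R_L) = 19.44 × 2074/3874 = 10.4 V.

V ≈ 10.4 V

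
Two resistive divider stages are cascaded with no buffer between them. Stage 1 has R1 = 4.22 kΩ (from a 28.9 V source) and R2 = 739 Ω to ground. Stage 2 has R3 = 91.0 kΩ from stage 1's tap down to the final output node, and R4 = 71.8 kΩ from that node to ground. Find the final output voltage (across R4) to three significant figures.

V_out ≈ 1.89 V

Stage 2 presents R3+R4 = 162800 Ω as a load on stage 1's tap.
Stage 1's lower leg becomes R2‖(R3+R4) = 735.7 Ω, so V_mid = 28.9 × 735.7/4956 = 4.290 V.
Stage 2 is itself unloaded: V_out = V_mid × R4/(R3+R4) = 4.290 × 71800/162800 = 1.89 V.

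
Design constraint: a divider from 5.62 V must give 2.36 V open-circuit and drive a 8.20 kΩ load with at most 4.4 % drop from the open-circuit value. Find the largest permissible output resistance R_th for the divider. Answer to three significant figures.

Loading drop = R_th/(R_th + R_L) ≤ 0.0440, so R_th ≤ R_L · ε/(1−ε) = 8.20 kΩ × 0.0440/0.9560 = 377 Ω.
(Any R1, R2 with R2/(R1+R2) = 0.420 and R1‖R2 ≤ 377 Ω will meet the spec.)

R_th ≤ 377 Ω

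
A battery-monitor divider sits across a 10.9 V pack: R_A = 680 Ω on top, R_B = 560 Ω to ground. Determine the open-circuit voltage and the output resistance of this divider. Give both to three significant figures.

V_th = 4.92 V, R_th = 307 Ω

V_th is the open-circuit tap voltage: 10.9 × 560/(680 + 560) = 4.92 V.
With the supply zeroed, R_A and R_B appear in parallel from the tap: R_th = R_A‖R_B = (680 × 560)/1240 = 307 Ω.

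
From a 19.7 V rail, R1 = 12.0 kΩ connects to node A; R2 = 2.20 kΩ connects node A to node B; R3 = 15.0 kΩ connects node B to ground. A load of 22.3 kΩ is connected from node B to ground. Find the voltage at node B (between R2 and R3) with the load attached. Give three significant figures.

At node B, R3 is in parallel with the load: R3‖R_L = 8.968 kΩ.
Below node A the resistance is R2 + (R3‖R_L) = 11.17 kΩ, so V_A = 19.7 × 11.17/23.17 = 9.496 V.
Then V_B = V_A × (R3‖R_L)/(R2 + R3‖R_L) = 9.496 × 8.968/11.17 = 7.63 V.

V ≈ 7.63 V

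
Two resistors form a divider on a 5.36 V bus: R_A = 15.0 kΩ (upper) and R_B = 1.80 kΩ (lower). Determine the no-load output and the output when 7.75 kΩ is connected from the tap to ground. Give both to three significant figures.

Open-circuit: V = 5.36 × 1.80/(15.0 + 1.80) = 0.574 V.
With the load, R_B becomes R_B‖R_L = 1.461 kΩ, so V = 5.36 × 1.461/16.46 = 0.476 V.

Unloaded: 0.574 V; loaded: 0.476 V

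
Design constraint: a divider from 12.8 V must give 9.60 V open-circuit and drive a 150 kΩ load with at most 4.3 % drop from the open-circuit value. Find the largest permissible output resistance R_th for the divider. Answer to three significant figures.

Loading drop = R_th/(R_th + R_L) ≤ 0.0430, so R_th ≤ R_L · ε/(1−ε) = 150 kΩ × 0.0430/0.9570 = 6.74 kΩ.

R_th ≤ 6.74 kΩ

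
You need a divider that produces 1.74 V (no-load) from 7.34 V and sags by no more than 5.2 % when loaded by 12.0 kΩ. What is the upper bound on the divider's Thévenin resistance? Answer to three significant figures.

R_th ≤ 658 Ω

Loading drop = R_th/(R_th + R_L) ≤ 0.0520, so R_th ≤ R_L · ε/(1−ε) = 12.0 kΩ × 0.0520/0.9480 = 658 Ω.
(Any R1, R2 with R2/(R1+R2) = 0.237 and R1‖R2 ≤ 658 Ω will meet the spec.)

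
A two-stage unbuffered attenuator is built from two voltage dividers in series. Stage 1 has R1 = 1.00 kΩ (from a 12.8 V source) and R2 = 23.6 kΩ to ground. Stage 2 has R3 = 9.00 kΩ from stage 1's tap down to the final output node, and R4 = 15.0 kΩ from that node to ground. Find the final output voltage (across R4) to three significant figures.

V_out ≈ 7.38 V

Stage 2 presents R3+R4 = 24.00 kΩ as a load on stage 1's tap.
Stage 1's lower leg becomes R2‖(R3+R4) = 11.90 kΩ, so V_mid = 12.8 × 11.90/12.90 = 11.81 V.
Stage 2 is itself unloaded: V_out = V_mid × R4/(R3+R4) = 11.81 × 15.0/24.00 = 7.38 V.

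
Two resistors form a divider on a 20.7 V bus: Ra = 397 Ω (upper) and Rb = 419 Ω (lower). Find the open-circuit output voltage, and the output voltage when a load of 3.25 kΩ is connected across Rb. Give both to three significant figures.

Unloaded: 10.6 V; loaded: 10.0 V

Open-circuit: V = 20.7 × 419/(397 + 419) = 10.6 V.
With the load, Rb becomes Rb‖R_L = 371.2 Ω, so V = 20.7 × 371.2/768.2 = 10.0 V.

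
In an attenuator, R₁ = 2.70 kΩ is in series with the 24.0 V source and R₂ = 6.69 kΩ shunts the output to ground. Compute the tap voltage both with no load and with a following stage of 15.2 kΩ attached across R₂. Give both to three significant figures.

Open-circuit: V = 24.0 × 6.69/(2.70 + 6.69) = 17.1 V.
With the load, R₂ becomes R₂‖R_L = 4.645 kΩ, so V = 24.0 × 4.645/7.345 = 15.2 V.

Unloaded: 17.1 V; loaded: 15.2 V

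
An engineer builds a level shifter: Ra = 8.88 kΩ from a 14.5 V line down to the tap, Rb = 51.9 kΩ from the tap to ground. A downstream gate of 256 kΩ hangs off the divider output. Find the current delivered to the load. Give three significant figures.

I_L ≈ 0.0470 mA

Rb‖R_L = 43.15 kΩ; V_out = 14.5 × 43.15/52.03 = 12.03 V.
I_L = V_out / R_L = 12.03 / 256 kΩ = 0.0470 mA.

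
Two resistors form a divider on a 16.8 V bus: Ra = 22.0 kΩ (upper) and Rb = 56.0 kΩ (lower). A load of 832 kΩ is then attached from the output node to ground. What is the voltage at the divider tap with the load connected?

V_out ≈ 11.8 V

The load sits in parallel with Rb: Rb‖R_L = (56.0 × 832) / (56.0 + 832) = 52.47 kΩ.
V_out = 16.8 × 52.47 / (22.0 + 52.47) = 16.8 × 52.47/74.47 = 11.8 V.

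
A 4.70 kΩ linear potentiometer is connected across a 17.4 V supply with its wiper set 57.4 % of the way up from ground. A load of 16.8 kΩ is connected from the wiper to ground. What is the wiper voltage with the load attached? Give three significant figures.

The wiper splits the pot into (1−α)R = 2.002 kΩ above and αR = 2.698 kΩ below.
Lower section ‖ load = 2.325 kΩ.
V_wiper = 17.4 × 2.325/(2.002 + 2.325) = 9.35 V.

V ≈ 9.35 V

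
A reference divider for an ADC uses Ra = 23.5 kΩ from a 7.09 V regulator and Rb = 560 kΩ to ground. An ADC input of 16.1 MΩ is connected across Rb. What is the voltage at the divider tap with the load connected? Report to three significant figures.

V_out ≈ 6.79 V

The load sits in parallel with Rb: Rb‖R_L = (560 × 16100) / (560 + 16100) = 541.2 kΩ.
V_out = 7.09 × 541.2 / (23.5 + 541.2) = 7.09 × 541.2/564.7 = 6.79 V.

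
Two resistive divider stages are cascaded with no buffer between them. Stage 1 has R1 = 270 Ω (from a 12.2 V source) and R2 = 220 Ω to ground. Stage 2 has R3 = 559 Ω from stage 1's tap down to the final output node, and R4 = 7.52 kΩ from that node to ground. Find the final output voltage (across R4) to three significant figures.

Stage 2 presents R3+R4 = 8079 Ω as a load on stage 1's tap.
Stage 1's lower leg becomes R2‖(R3+R4) = 214.2 Ω, so V_mid = 12.2 × 214.2/484.2 = 5.397 V.
Stage 2 is itself unloaded: V_out = V_mid × R4/(R3+R4) = 5.397 × 7520/8079 = 5.02 V.

V_out ≈ 5.02 V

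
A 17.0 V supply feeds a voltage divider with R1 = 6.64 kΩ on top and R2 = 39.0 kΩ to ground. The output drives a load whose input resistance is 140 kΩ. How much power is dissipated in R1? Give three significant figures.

P ≈ 1.39 mW

Total resistance from the source is R1 + (R2‖R_L) = 37.14 kΩ, so I = 17.0/37.14 kΩ = 0.4577 mA.
P = I²·R1 = (0.4577 mA)² × 6.64 kΩ = 1.39 mW.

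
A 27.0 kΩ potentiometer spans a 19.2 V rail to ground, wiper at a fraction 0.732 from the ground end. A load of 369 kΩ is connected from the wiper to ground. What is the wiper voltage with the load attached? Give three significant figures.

V ≈ 13.9 V

The wiper splits the pot into (1−α)R = 7.236 kΩ above and αR = 19.76 kΩ below.
Lower section ‖ load = 18.76 kΩ.
V_wiper = 19.2 × 18.76/(7.236 + 18.76) = 13.9 V.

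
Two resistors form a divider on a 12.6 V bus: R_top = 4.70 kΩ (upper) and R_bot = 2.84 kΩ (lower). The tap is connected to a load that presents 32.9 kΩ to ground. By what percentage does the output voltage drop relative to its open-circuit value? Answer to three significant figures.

5.11 %

The divider's output (Thévenin) resistance is R_top‖R_bot = 1.770 kΩ.
Fractional drop under load = R_th/(R_th + R_L) = 1.770 / (1.770 + 32.9) = 0.05106.
So the output falls by 5.11 %.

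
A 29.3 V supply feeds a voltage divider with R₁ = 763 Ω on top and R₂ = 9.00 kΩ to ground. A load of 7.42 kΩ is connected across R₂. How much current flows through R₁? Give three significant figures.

R₂‖R_L = 4067 Ω, so the source sees R₁ + R₂‖R_L = 4830 Ω.
I = 29.3 V / 4830 Ω = 6.07 mA.

I ≈ 6.07 mA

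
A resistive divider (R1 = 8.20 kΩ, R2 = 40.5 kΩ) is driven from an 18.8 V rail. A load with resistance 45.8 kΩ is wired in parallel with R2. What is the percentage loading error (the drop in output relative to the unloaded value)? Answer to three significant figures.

Unloaded V = 18.8 × 40.5/48.70 = 15.634 V.
Loaded: R2‖R_L = 21.49 kΩ, giving V = 18.8 × 21.49/29.69 = 13.608 V.
Drop = (15.634 − 13.608) / 15.634 = 13.0 %.

13.0 %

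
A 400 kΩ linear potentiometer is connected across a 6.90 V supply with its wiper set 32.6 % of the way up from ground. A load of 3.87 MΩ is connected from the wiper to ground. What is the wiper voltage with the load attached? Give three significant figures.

V ≈ 2.20 V

The wiper splits the pot into (1−α)R = 269.6 kΩ above and αR = 130.4 kΩ below.
Lower section ‖ load = 126.1 kΩ.
V_wiper = 6.90 × 126.1/(269.6 + 126.1) = 2.20 V.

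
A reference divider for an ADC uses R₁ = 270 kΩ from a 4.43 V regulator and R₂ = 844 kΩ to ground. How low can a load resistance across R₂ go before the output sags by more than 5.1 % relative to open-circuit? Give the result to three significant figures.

Output resistance R_th = R₁‖R₂ = (270 × 844)/1114 = 204.6 kΩ.
The fractional drop is R_th/(R_th + R_L); requiring this ≤ 0.0510 gives R_L ≥ R_th(1/0.0510 − 1) = 204.6 × 18.61 = 3.81 MΩ.

R_L(min) ≈ 3.81 MΩ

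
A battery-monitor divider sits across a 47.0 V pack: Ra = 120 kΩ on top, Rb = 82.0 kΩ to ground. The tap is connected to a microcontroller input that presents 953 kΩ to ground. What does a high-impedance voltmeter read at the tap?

V_out ≈ 18.2 V

The load sits in parallel with Rb: Rb‖R_L = (82.0 × 953) / (82.0 + 953) = 75.50 kΩ.
V_out = 47.0 × 75.50 / (120 + 75.50) = 47.0 × 75.50/195.5 = 18.2 V.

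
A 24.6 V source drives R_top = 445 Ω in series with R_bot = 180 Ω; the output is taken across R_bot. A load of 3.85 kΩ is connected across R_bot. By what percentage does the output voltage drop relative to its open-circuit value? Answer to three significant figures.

The divider's output (Thévenin) resistance is R_top‖R_bot = 128.2 Ω.
Fractional drop under load = R_th/(R_th + R_L) = 128.2 / (128.2 + 3850) = 0.03222.
So the output falls by 3.22 %.

3.22 %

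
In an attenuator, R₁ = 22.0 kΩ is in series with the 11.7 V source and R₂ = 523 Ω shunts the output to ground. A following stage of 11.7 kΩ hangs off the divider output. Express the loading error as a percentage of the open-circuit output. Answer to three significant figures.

4.18 %

The divider's output (Thévenin) resistance is R₁‖R₂ = 510.9 Ω.
Fractional drop under load = R_th/(R_th + R_L) = 510.9 / (510.9 + 11700) = 0.04184.
So the output falls by 4.18 %.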